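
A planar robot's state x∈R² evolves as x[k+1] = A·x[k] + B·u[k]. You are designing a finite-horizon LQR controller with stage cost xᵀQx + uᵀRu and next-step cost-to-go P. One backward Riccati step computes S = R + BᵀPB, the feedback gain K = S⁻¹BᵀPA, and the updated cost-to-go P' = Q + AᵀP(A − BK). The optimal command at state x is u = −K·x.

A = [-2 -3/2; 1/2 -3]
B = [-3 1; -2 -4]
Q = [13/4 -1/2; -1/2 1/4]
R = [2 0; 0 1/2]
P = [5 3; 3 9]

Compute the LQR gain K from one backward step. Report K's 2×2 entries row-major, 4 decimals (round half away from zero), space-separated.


0.5151 0.6235 -0.3770 0.4403

BᵀP = [-21.0000 -27.0000; -7.0000 -33.0000]
S = R + BᵀPB = [2 0; 0 1/2] + [117.0000 87.0000; 87.0000 125.0000] = [119.0000 87.0000; 87.0000 125.5000]
BᵀPA = [28.5000 112.5000; -2.5000 109.5000]
K = S⁻¹·BᵀPA = [0.5151 0.6235; -0.3770 0.4403]
A−BK = [-0.0776 -0.0699; 0.0222 0.0081]
AᵀP(A−BK) = [0.6260 0.5815; 0.5815 0.8960]
P' = Q + AᵀP(A−BK) = [3.8760 0.0815; 0.0815 1.1460]
tr(P') = 5.0220


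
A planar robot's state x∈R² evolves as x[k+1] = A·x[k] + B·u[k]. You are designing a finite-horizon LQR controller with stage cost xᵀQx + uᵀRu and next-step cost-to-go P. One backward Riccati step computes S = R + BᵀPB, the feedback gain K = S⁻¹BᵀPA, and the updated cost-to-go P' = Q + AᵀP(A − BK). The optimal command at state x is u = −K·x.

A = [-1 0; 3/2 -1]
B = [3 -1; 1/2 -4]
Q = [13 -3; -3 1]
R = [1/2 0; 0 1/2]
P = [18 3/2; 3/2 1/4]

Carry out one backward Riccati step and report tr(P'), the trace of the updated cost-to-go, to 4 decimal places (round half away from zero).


BᵀP = [54.7500 4.6250; -24.0000 -2.5000]
S = R + BᵀPB = [1/2 0; 0 1/2] + [166.5625 -73.2500; -73.2500 34.0000] = [167.0625 -73.2500; -73.2500 34.5000]
BᵀPA = [-47.8125 -4.6250; 20.2500 2.5000]
K = S⁻¹·BᵀPA = [-0.4175 0.0592; -0.2996 0.1981]
A−BK = [-0.0469 0.0206; 0.5106 -0.2371]
AᵀP(A−BK) = [0.1650 -0.0572; -0.0572 0.0284]
P' = Q + AᵀP(A−BK) = [13.1650 -3.0572; -3.0572 1.0284]
tr(P') = 14.1934

14.1934


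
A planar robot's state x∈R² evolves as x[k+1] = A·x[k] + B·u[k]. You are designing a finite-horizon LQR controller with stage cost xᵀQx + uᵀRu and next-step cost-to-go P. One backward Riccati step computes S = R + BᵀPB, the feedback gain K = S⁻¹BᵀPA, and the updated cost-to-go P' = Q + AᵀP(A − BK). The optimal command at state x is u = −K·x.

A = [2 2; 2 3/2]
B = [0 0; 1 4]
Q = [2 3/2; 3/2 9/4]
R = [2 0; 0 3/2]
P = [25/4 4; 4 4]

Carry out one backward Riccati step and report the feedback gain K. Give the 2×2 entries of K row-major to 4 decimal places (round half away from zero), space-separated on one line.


BᵀP = [4.0000 4.0000; 16.0000 16.0000]
S = R + BᵀPB = [2 0; 0 3/2] + [4.0000 16.0000; 16.0000 64.0000] = [6.0000 16.0000; 16.0000 65.5000]
BᵀPA = [16.0000 14.0000; 64.0000 56.0000]
K = S⁻¹·BᵀPA = [0.1752 0.1533; 0.9343 0.8175]
A−BK = [2.0000 2.0000; -1.9124 -1.9234]
AᵀP(A−BK) = [10.4015 10.2263; 10.2263 10.0730]
P' = Q + AᵀP(A−BK) = [12.4015 11.7263; 11.7263 12.3230]
tr(P') = 24.7245

0.1752 0.1533 0.9343 0.8175


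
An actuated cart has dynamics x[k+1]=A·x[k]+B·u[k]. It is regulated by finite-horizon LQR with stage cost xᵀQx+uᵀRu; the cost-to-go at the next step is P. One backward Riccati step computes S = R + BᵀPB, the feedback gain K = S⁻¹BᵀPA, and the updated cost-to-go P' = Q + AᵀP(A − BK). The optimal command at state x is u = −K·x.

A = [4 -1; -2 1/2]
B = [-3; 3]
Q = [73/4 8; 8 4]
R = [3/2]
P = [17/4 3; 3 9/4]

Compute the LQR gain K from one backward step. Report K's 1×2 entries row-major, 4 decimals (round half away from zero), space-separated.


-1.7500 0.4375

BᵀP = [-3.7500 -2.2500]
S = R + BᵀPB = [3/2] + [4.5000] = [6.0000]
BᵀPA = [-10.5000 2.6250]
K = S⁻¹·BᵀPA = [-1.7500 0.4375]
A−BK = [-1.2500 0.3125; 3.2500 -0.8125]
AᵀP(A−BK) = [10.6250 -2.6563; -2.6563 0.6641]
P' = Q + AᵀP(A−BK) = [28.8750 5.3438; 5.3438 4.6641]
tr(P') = 33.5391


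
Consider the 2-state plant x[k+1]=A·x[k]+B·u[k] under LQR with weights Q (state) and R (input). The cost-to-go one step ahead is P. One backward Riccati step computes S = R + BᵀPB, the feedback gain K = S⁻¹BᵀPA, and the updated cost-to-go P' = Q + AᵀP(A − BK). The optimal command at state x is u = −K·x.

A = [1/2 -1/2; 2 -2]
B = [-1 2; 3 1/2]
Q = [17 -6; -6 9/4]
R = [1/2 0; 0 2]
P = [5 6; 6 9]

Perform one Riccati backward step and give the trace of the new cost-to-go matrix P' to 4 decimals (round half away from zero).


20.5865

BᵀP = [13.0000 21.0000; 13.0000 16.5000]
S = R + BᵀPB = [1/2 0; 0 2] + [50.0000 36.5000; 36.5000 34.2500] = [50.5000 36.5000; 36.5000 36.2500]
BᵀPA = [48.5000 -48.5000; 39.5000 -39.5000]
K = S⁻¹·BᵀPA = [0.6348 -0.6348; 0.4505 -0.4505]
A−BK = [0.2339 -0.2339; -0.1297 0.1297]
AᵀP(A−BK) = [0.6682 -0.6682; -0.6682 0.6682]
P' = Q + AᵀP(A−BK) = [17.6682 -6.6682; -6.6682 2.9182]
tr(P') = 20.5865


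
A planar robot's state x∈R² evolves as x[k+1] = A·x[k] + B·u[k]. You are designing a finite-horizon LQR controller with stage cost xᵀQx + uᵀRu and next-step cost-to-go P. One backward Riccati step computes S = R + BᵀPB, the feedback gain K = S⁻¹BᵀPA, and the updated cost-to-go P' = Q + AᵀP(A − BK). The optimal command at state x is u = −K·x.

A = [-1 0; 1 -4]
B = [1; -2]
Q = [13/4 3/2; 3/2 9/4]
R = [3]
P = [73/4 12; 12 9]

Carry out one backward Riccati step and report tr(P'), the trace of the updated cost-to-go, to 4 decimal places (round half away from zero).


90.4730

BᵀP = [-5.7500 -6.0000]
S = R + BᵀPB = [3] + [6.2500] = [9.2500]
BᵀPA = [-0.2500 24.0000]
K = S⁻¹·BᵀPA = [-0.0270 2.5946]
A−BK = [-0.9730 -2.5946; 0.9459 1.1892]
AᵀP(A−BK) = [3.2432 12.6486; 12.6486 81.7297]
P' = Q + AᵀP(A−BK) = [6.4932 14.1486; 14.1486 83.9797]
tr(P') = 90.4730


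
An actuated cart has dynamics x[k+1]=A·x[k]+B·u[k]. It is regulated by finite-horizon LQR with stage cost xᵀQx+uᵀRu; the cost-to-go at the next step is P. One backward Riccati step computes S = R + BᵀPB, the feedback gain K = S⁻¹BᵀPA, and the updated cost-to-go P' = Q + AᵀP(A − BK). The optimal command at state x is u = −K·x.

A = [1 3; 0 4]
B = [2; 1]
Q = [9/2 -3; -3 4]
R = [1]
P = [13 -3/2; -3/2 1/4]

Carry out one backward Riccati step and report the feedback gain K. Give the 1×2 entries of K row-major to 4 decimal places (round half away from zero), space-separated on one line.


0.5185 1.3228

BᵀP = [24.5000 -2.7500]
S = R + BᵀPB = [1] + [46.2500] = [47.2500]
BᵀPA = [24.5000 62.5000]
K = S⁻¹·BᵀPA = [0.5185 1.3228]
A−BK = [-0.0370 0.3545; -0.5185 2.6772]
AᵀP(A−BK) = [0.2963 0.5926; 0.5926 2.3280]
P' = Q + AᵀP(A−BK) = [4.7963 -2.4074; -2.4074 6.3280]
tr(P') = 11.1243


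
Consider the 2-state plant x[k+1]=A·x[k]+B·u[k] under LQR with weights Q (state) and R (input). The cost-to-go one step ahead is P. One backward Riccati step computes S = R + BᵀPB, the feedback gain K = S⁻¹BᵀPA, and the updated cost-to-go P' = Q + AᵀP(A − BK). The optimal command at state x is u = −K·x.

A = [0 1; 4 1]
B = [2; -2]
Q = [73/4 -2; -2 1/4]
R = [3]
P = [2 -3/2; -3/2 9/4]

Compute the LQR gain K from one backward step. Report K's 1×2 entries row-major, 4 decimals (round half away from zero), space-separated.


BᵀP = [7.0000 -7.5000]
S = R + BᵀPB = [3] + [29.0000] = [32.0000]
BᵀPA = [-30.0000 -0.5000]
K = S⁻¹·BᵀPA = [-0.9375 -0.0156]
A−BK = [1.8750 1.0313; 2.1250 0.9688]
AᵀP(A−BK) = [7.8750 2.5313; 2.5313 1.2422]
P' = Q + AᵀP(A−BK) = [26.1250 0.5313; 0.5313 1.4922]
tr(P') = 27.6172

-0.9375 -0.0156


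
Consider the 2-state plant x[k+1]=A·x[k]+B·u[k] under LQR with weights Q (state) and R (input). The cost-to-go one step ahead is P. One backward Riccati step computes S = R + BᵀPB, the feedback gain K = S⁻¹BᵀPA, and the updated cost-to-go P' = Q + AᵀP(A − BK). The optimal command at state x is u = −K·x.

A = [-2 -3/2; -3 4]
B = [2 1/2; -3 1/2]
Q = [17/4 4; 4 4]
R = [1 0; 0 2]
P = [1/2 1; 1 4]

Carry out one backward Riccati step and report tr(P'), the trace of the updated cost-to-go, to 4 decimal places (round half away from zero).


BᵀP = [-2.0000 -10.0000; 0.7500 2.5000]
S = R + BᵀPB = [1 0; 0 2] + [26.0000 -6.0000; -6.0000 1.6250] = [27.0000 -6.0000; -6.0000 3.6250]
BᵀPA = [34.0000 -37.0000; -9.0000 8.8750]
K = S⁻¹·BᵀPA = [1.1192 -1.3071; -0.6303 0.2848]
A−BK = [-3.9232 0.9717; 0.6727 -0.0636]
AᵀP(A−BK) = [6.2747 -2.9960; -2.9960 2.2354]
P' = Q + AᵀP(A−BK) = [10.5247 1.0040; 1.0040 6.2354]
tr(P') = 16.7601

16.7601


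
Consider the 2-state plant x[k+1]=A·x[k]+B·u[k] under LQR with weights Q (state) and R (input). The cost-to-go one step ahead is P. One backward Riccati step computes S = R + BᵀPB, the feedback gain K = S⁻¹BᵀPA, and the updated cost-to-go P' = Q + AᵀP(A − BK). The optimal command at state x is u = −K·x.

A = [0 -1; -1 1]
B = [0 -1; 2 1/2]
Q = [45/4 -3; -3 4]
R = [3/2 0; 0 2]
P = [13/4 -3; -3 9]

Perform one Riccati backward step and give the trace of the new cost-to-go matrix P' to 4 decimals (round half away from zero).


16.9194

BᵀP = [-6.0000 18.0000; -4.7500 7.5000]
S = R + BᵀPB = [3/2 0; 0 2] + [36.0000 15.0000; 15.0000 8.5000] = [37.5000 15.0000; 15.0000 10.5000]
BᵀPA = [-18.0000 24.0000; -7.5000 12.2500]
K = S⁻¹·BᵀPA = [-0.4533 0.4044; -0.0667 0.5889]
A−BK = [-0.0667 -0.4111; -0.0600 -0.1033]
AᵀP(A−BK) = [0.3400 -0.3033; -0.3033 1.3294]
P' = Q + AᵀP(A−BK) = [11.5900 -3.3033; -3.3033 5.3294]
tr(P') = 16.9194


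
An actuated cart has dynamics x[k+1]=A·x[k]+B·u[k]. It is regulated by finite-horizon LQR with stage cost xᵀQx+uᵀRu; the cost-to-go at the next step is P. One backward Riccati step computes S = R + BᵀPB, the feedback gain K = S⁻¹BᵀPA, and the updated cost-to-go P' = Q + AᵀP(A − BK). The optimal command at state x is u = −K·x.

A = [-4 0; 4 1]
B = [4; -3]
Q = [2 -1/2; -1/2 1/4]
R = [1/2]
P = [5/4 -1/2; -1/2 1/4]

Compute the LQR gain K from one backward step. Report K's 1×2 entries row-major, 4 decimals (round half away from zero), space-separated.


-1.0647 -0.0791

BᵀP = [6.5000 -2.7500]
S = R + BᵀPB = [1/2] + [34.2500] = [34.7500]
BᵀPA = [-37.0000 -2.7500]
K = S⁻¹·BᵀPA = [-1.0647 -0.0791]
A−BK = [0.2590 0.3165; 0.8058 0.7626]
AᵀP(A−BK) = [0.6043 0.0719; 0.0719 0.0324]
P' = Q + AᵀP(A−BK) = [2.6043 -0.4281; -0.4281 0.2824]
tr(P') = 2.8867


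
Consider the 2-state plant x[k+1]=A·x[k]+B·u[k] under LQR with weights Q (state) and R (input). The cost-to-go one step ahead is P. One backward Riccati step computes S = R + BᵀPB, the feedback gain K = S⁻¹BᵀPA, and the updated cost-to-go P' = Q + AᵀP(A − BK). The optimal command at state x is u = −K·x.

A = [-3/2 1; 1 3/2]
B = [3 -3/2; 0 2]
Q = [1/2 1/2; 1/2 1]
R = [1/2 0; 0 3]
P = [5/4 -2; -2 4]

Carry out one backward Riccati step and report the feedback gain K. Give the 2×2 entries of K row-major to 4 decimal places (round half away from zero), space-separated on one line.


-0.5063 0.1125 0.3220 0.3729

BᵀP = [3.7500 -6.0000; -5.8750 11.0000]
S = R + BᵀPB = [1/2 0; 0 3] + [11.2500 -17.6250; -17.6250 30.8125] = [11.7500 -17.6250; -17.6250 33.8125]
BᵀPA = [-11.6250 -5.2500; 19.8125 10.6250]
K = S⁻¹·BᵀPA = [-0.5063 0.1125; 0.3220 0.3729]
A−BK = [0.5020 1.2218; 0.3559 0.7542]
AᵀP(A−BK) = [0.5463 0.5453; 0.5453 0.8788]
P' = Q + AᵀP(A−BK) = [1.0463 1.0453; 1.0453 1.8788]
tr(P') = 2.9252


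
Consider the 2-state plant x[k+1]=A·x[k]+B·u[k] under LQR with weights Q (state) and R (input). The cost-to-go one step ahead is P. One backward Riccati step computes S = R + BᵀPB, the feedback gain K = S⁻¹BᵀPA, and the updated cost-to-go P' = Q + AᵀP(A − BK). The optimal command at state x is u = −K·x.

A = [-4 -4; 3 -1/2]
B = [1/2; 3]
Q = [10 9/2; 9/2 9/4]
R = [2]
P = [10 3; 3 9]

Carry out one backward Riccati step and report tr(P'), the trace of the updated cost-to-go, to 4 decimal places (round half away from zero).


294.0681

BᵀP = [14.0000 28.5000]
S = R + BᵀPB = [2] + [92.5000] = [94.5000]
BᵀPA = [29.5000 -70.2500]
K = S⁻¹·BᵀPA = [0.3122 -0.7434]
A−BK = [-4.1561 -3.6283; 2.0635 1.7302]
AᵀP(A−BK) = [159.7910 138.4299; 138.4299 122.0271]
P' = Q + AᵀP(A−BK) = [169.7910 142.9299; 142.9299 124.2771]
tr(P') = 294.0681


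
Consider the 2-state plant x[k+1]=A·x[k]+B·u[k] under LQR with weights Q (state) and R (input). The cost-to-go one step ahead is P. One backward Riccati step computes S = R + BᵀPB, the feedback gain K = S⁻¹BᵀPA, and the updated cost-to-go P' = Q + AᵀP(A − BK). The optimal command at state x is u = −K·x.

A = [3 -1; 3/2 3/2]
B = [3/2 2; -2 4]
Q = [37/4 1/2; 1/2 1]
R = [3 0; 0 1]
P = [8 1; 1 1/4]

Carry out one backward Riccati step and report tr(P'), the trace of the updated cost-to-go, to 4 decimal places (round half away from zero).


BᵀP = [10.0000 1.0000; 20.0000 3.0000]
S = R + BᵀPB = [3 0; 0 1] + [13.0000 24.0000; 24.0000 52.0000] = [16.0000 24.0000; 24.0000 53.0000]
BᵀPA = [31.5000 -8.5000; 64.5000 -15.5000]
K = S⁻¹·BᵀPA = [0.4467 -0.2886; 1.0147 -0.1618]
A−BK = [0.3006 -0.2436; -1.6654 1.5699]
AᵀP(A−BK) = [2.0432 -0.9127; -0.9127 0.6020]
P' = Q + AᵀP(A−BK) = [11.2932 -0.4127; -0.4127 1.6020]
tr(P') = 12.8952

12.8952


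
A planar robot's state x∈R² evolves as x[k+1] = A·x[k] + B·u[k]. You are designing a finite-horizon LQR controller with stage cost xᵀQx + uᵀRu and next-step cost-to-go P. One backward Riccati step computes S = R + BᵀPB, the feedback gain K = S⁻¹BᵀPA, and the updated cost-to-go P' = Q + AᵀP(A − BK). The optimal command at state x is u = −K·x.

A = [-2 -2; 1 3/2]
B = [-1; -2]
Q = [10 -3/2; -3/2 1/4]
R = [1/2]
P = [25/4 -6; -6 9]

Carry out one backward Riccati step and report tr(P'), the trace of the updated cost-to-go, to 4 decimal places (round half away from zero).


BᵀP = [5.7500 -12.0000]
S = R + BᵀPB = [1/2] + [18.2500] = [18.7500]
BᵀPA = [-23.5000 -29.5000]
K = S⁻¹·BᵀPA = [-1.2533 -1.5733]
A−BK = [-3.2533 -3.5733; -1.5067 -1.6467]
AᵀP(A−BK) = [28.5467 31.5267; 31.5267 34.8367]
P' = Q + AᵀP(A−BK) = [38.5467 30.0267; 30.0267 35.0867]
tr(P') = 73.6333

73.6333


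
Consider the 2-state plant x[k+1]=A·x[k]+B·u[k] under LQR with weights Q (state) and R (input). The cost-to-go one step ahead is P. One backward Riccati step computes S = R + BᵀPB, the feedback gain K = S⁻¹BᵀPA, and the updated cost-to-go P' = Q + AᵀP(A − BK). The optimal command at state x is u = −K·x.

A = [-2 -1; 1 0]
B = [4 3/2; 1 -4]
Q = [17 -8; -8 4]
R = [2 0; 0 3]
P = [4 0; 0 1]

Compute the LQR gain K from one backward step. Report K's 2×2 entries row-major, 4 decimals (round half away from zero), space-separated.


-0.3713 -0.2222 -0.3062 -0.0556

BᵀP = [16.0000 1.0000; 6.0000 -4.0000]
S = R + BᵀPB = [2 0; 0 3] + [65.0000 20.0000; 20.0000 25.0000] = [67.0000 20.0000; 20.0000 28.0000]
BᵀPA = [-31.0000 -16.0000; -16.0000 -6.0000]
K = S⁻¹·BᵀPA = [-0.3713 -0.2222; -0.3062 -0.0556]
A−BK = [-0.0556 -0.0278; 0.1463 0.0000]
AᵀP(A−BK) = [0.5908 0.2222; 0.2222 0.1111]
P' = Q + AᵀP(A−BK) = [17.5908 -7.7778; -7.7778 4.1111]
tr(P') = 21.7019


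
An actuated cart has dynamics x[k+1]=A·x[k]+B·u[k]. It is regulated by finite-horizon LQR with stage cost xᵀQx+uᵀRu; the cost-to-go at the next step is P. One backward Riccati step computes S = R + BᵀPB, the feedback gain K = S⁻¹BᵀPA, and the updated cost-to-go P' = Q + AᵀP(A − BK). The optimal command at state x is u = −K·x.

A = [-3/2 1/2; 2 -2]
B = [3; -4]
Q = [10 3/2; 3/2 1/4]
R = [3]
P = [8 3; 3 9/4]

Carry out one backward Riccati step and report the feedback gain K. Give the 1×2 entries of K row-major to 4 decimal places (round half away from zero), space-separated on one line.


-0.4615 0.1538

BᵀP = [12.0000 0.0000]
S = R + BᵀPB = [3] + [36.0000] = [39.0000]
BᵀPA = [-18.0000 6.0000]
K = S⁻¹·BᵀPA = [-0.4615 0.1538]
A−BK = [-0.1154 0.0385; 0.1538 -1.3846]
AᵀP(A−BK) = [0.6923 -0.2308; -0.2308 4.0769]
P' = Q + AᵀP(A−BK) = [10.6923 1.2692; 1.2692 4.3269]
tr(P') = 15.0192


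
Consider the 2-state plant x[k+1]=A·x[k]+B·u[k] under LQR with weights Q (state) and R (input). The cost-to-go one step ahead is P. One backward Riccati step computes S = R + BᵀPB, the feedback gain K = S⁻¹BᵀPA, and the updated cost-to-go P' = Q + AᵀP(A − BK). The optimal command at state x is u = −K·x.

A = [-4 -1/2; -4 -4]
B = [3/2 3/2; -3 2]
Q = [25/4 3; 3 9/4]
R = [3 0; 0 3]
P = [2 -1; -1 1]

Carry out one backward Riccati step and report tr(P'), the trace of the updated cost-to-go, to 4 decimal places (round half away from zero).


19.0829

BᵀP = [6.0000 -4.5000; 1.0000 0.5000]
S = R + BᵀPB = [3 0; 0 3] + [22.5000 0.0000; 0.0000 2.5000] = [25.5000 0.0000; 0.0000 5.5000]
BᵀPA = [-6.0000 15.0000; -6.0000 -2.5000]
K = S⁻¹·BᵀPA = [-0.2353 0.5882; -1.0909 -0.4545]
A−BK = [-2.0107 -0.7005; -2.5241 -1.3262]
AᵀP(A−BK) = [8.0428 2.8021; 2.8021 2.5401]
P' = Q + AᵀP(A−BK) = [14.2928 5.8021; 5.8021 4.7901]
tr(P') = 19.0829


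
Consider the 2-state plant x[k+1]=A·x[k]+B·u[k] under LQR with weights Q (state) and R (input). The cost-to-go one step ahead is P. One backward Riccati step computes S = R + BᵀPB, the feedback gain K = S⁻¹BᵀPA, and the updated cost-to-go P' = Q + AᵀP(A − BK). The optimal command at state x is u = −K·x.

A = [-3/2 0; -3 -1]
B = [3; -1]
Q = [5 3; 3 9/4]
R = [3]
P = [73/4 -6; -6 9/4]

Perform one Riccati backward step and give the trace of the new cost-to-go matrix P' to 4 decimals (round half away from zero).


BᵀP = [60.7500 -20.2500]
S = R + BᵀPB = [3] + [202.5000] = [205.5000]
BᵀPA = [-30.3750 20.2500]
K = S⁻¹·BᵀPA = [-0.1478 0.0985]
A−BK = [-1.0566 -0.2956; -3.1478 -0.9015]
AᵀP(A−BK) = [2.8228 0.7432; 0.7432 0.2546]
P' = Q + AᵀP(A−BK) = [7.8228 3.7432; 3.7432 2.5046]
tr(P') = 10.3273

10.3273


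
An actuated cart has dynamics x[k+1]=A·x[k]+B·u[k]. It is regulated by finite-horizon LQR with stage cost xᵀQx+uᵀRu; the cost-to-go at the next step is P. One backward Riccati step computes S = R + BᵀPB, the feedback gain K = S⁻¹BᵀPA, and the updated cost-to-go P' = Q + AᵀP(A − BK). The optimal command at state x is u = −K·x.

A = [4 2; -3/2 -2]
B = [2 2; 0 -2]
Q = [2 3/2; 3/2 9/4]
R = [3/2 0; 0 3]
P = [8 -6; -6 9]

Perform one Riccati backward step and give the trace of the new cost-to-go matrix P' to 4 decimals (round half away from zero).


BᵀP = [16.0000 -12.0000; 28.0000 -30.0000]
S = R + BᵀPB = [3/2 0; 0 3] + [32.0000 56.0000; 56.0000 116.0000] = [33.5000 56.0000; 56.0000 119.0000]
BᵀPA = [82.0000 56.0000; 157.0000 116.0000]
K = S⁻¹·BᵀPA = [1.1358 0.1975; 0.7848 0.8818]
A−BK = [0.1587 -0.1587; 0.0697 -0.2363]
AᵀP(A−BK) = [3.8955 2.3545; 2.3545 2.6455]
P' = Q + AᵀP(A−BK) = [5.8955 3.8545; 3.8545 4.8955]
tr(P') = 10.7910

10.7910


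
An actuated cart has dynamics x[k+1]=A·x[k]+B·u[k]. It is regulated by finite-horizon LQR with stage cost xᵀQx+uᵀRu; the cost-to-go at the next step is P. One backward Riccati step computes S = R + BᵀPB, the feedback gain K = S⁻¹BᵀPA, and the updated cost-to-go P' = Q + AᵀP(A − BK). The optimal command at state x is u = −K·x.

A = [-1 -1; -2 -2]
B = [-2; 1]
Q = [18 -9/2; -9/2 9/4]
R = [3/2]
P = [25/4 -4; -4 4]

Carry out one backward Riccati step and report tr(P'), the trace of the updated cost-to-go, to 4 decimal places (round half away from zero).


30.3306

BᵀP = [-16.5000 12.0000]
S = R + BᵀPB = [3/2] + [45.0000] = [46.5000]
BᵀPA = [-7.5000 -7.5000]
K = S⁻¹·BᵀPA = [-0.1613 -0.1613]
A−BK = [-1.3226 -1.3226; -1.8387 -1.8387]
AᵀP(A−BK) = [5.0403 5.0403; 5.0403 5.0403]
P' = Q + AᵀP(A−BK) = [23.0403 0.5403; 0.5403 7.2903]
tr(P') = 30.3306


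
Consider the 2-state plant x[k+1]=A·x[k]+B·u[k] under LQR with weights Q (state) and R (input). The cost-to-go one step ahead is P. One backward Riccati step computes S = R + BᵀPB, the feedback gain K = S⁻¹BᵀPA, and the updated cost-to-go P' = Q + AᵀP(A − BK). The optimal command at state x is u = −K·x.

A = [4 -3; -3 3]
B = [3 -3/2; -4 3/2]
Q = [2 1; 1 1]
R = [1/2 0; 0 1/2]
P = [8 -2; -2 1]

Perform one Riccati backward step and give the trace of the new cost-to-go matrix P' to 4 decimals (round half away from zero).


BᵀP = [32.0000 -10.0000; -15.0000 4.5000]
S = R + BᵀPB = [1/2 0; 0 1/2] + [136.0000 -63.0000; -63.0000 29.2500] = [136.5000 -63.0000; -63.0000 29.7500]
BᵀPA = [158.0000 -126.0000; -73.5000 58.5000]
K = S⁻¹·BᵀPA = [0.7619 -0.6857; -0.8571 0.5143]
A−BK = [0.4286 -0.1714; 1.3333 -0.5143]
AᵀP(A−BK) = [1.6190 -0.8571; -0.8571 0.5143]
P' = Q + AᵀP(A−BK) = [3.6190 0.1429; 0.1429 1.5143]
tr(P') = 5.1333

5.1333


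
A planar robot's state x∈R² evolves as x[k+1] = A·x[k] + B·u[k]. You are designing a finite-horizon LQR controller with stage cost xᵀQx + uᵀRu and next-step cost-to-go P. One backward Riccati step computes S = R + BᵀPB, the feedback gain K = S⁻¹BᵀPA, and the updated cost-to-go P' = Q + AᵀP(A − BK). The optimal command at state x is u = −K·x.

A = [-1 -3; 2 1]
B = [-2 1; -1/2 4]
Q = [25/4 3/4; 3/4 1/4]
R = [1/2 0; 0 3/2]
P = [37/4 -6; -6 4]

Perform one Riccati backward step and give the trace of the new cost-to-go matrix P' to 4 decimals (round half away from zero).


BᵀP = [-15.5000 10.0000; -14.7500 10.0000]
S = R + BᵀPB = [1/2 0; 0 3/2] + [26.0000 24.5000; 24.5000 25.2500] = [26.5000 24.5000; 24.5000 26.7500]
BᵀPA = [35.5000 56.5000; 34.7500 54.2500]
K = S⁻¹·BᵀPA = [0.9045 1.6778; 0.4707 0.4914]
A−BK = [0.3383 -0.1358; 0.5696 -0.1266]
AᵀP(A−BK) = [0.7854 1.1133; 1.1133 1.7980]
P' = Q + AᵀP(A−BK) = [7.0354 1.8633; 1.8633 2.0480]
tr(P') = 9.0834

9.0834


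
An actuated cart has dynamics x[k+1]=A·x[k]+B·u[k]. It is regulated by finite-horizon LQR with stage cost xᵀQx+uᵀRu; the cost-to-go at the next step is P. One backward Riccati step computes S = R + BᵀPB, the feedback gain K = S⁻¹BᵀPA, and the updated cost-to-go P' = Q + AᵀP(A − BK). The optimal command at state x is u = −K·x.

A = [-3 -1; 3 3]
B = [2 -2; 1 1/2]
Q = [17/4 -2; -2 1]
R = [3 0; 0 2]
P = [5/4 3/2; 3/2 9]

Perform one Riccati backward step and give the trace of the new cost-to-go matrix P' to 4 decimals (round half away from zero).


37.6972

BᵀP = [4.0000 12.0000; -1.7500 1.5000]
S = R + BᵀPB = [3 0; 0 2] + [20.0000 -2.0000; -2.0000 4.2500] = [23.0000 -2.0000; -2.0000 6.2500]
BᵀPA = [24.0000 32.0000; 9.7500 6.2500]
K = S⁻¹·BᵀPA = [1.2129 1.5206; 1.9481 1.4866]
A−BK = [-1.5295 -1.0680; 0.8131 0.7361]
AᵀP(A−BK) = [17.1467 15.7621; 15.7621 15.3005]
P' = Q + AᵀP(A−BK) = [21.3967 13.7621; 13.7621 16.3005]
tr(P') = 37.6972


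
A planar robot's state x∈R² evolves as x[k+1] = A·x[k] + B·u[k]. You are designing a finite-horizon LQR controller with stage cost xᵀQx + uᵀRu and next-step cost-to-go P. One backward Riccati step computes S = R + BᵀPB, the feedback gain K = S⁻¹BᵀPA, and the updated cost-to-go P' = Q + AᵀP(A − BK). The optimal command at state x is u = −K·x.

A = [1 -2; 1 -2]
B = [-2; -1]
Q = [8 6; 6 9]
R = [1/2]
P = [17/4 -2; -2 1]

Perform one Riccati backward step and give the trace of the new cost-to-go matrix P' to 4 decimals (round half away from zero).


BᵀP = [-6.5000 3.0000]
S = R + BᵀPB = [1/2] + [10.0000] = [10.5000]
BᵀPA = [-3.5000 7.0000]
K = S⁻¹·BᵀPA = [-0.3333 0.6667]
A−BK = [0.3333 -0.6667; 0.6667 -1.3333]
AᵀP(A−BK) = [0.0833 -0.1667; -0.1667 0.3333]
P' = Q + AᵀP(A−BK) = [8.0833 5.8333; 5.8333 9.3333]
tr(P') = 17.4167

17.4167


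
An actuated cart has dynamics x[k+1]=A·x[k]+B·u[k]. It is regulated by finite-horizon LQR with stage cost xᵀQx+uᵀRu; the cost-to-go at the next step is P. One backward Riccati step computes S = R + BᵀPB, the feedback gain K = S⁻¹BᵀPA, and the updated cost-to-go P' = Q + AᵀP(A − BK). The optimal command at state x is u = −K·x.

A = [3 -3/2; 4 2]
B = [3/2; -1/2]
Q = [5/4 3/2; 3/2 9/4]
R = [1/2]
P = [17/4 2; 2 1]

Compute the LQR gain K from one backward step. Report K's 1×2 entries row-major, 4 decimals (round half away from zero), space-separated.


BᵀP = [5.3750 2.5000]
S = R + BᵀPB = [1/2] + [6.8125] = [7.3125]
BᵀPA = [26.1250 -3.0625]
K = S⁻¹·BᵀPA = [3.5726 -0.4188]
A−BK = [-2.3590 -0.8718; 5.7863 1.7906]
AᵀP(A−BK) = [8.9145 -0.1838; -0.1838 0.2799]
P' = Q + AᵀP(A−BK) = [10.1645 1.3162; 1.3162 2.5299]
tr(P') = 12.6944

3.5726 -0.4188


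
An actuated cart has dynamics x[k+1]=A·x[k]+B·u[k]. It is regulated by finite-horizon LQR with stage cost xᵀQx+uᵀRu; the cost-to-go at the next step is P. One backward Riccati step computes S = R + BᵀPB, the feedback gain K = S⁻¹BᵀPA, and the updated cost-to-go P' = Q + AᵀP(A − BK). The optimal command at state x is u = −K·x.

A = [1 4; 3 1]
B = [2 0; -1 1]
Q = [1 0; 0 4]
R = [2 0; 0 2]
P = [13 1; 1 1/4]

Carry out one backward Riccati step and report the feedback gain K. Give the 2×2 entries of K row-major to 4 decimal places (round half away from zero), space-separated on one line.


0.5909 2.0136 0.3182 0.3227

BᵀP = [25.0000 1.7500; 1.0000 0.2500]
S = R + BᵀPB = [2 0; 0 2] + [48.2500 1.7500; 1.7500 0.2500] = [50.2500 1.7500; 1.7500 2.2500]
BᵀPA = [30.2500 101.7500; 1.7500 4.2500]
K = S⁻¹·BᵀPA = [0.5909 2.0136; 0.3182 0.3227]
A−BK = [-0.1818 -0.0273; 3.2727 2.6909]
AᵀP(A−BK) = [2.8182 4.2727; 4.2727 9.9909]
P' = Q + AᵀP(A−BK) = [3.8182 4.2727; 4.2727 13.9909]
tr(P') = 17.8091


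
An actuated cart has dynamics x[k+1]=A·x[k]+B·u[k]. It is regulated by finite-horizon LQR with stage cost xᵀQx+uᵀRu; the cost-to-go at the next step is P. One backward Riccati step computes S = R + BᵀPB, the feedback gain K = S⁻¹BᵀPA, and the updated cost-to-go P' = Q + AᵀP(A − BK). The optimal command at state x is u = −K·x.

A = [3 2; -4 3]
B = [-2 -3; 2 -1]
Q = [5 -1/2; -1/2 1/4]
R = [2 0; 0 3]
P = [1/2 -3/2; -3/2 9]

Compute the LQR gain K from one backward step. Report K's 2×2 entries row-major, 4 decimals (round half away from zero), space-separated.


-1.8058 0.9417 0.2330 -0.6699

BᵀP = [-4.0000 21.0000; 0.0000 -4.5000]
S = R + BᵀPB = [2 0; 0 3] + [50.0000 -9.0000; -9.0000 4.5000] = [52.0000 -9.0000; -9.0000 7.5000]
BᵀPA = [-96.0000 55.0000; 18.0000 -13.5000]
K = S⁻¹·BᵀPA = [-1.8058 0.9417; 0.2330 -0.6699]
A−BK = [0.0874 1.8738; -0.1553 0.4466]
AᵀP(A−BK) = [6.9466 -4.0340; -4.0340 4.1602]
P' = Q + AᵀP(A−BK) = [11.9466 -4.5340; -4.5340 4.4102]
tr(P') = 16.3568


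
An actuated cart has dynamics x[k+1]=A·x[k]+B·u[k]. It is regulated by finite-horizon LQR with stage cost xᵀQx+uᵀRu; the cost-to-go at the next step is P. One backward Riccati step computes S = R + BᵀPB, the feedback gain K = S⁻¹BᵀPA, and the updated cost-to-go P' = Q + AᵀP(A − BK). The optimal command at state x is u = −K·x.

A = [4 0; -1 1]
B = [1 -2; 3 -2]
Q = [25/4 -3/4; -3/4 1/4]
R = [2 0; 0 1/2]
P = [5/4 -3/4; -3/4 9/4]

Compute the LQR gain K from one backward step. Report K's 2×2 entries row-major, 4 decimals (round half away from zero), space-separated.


-1.5447 0.3415 -1.9350 0.0488

BᵀP = [-1.0000 6.0000; -1.0000 -3.0000]
S = R + BᵀPB = [2 0; 0 1/2] + [17.0000 -10.0000; -10.0000 8.0000] = [19.0000 -10.0000; -10.0000 8.5000]
BᵀPA = [-10.0000 6.0000; -1.0000 -3.0000]
K = S⁻¹·BᵀPA = [-1.5447 0.3415; -1.9350 0.0488]
A−BK = [1.6748 -0.2439; -0.2358 0.0732]
AᵀP(A−BK) = [10.8679 -1.7866; -1.7866 0.3476]
P' = Q + AᵀP(A−BK) = [17.1179 -2.5366; -2.5366 0.5976]
tr(P') = 17.7154


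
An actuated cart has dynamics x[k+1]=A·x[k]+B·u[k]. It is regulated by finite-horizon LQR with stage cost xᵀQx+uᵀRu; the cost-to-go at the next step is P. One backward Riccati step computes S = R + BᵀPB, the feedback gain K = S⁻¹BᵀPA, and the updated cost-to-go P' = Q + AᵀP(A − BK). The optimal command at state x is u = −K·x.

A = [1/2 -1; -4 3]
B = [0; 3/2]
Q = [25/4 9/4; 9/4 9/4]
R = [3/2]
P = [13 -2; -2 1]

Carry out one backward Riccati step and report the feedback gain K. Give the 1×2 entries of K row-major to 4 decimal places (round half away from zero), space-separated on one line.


BᵀP = [-3.0000 1.5000]
S = R + BᵀPB = [3/2] + [2.2500] = [3.7500]
BᵀPA = [-7.5000 7.5000]
K = S⁻¹·BᵀPA = [-2.0000 2.0000]
A−BK = [0.5000 -1.0000; -1.0000 0.0000]
AᵀP(A−BK) = [12.2500 -14.5000; -14.5000 19.0000]
P' = Q + AᵀP(A−BK) = [18.5000 -12.2500; -12.2500 21.2500]
tr(P') = 39.7500

-2.0000 2.0000


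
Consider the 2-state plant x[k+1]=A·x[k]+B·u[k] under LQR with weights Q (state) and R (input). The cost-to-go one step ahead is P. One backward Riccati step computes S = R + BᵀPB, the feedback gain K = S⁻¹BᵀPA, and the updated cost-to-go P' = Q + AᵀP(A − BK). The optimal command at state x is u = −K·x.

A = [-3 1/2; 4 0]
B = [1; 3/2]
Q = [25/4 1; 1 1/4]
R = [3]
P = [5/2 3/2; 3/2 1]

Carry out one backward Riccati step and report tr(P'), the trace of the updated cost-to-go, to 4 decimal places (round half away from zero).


8.7513

BᵀP = [4.7500 3.0000]
S = R + BᵀPB = [3] + [9.2500] = [12.2500]
BᵀPA = [-2.2500 2.3750]
K = S⁻¹·BᵀPA = [-0.1837 0.1939]
A−BK = [-2.8163 0.3061; 4.2755 -0.2908]
AᵀP(A−BK) = [2.0867 -0.3138; -0.3138 0.1645]
P' = Q + AᵀP(A−BK) = [8.3367 0.6862; 0.6862 0.4145]
tr(P') = 8.7513


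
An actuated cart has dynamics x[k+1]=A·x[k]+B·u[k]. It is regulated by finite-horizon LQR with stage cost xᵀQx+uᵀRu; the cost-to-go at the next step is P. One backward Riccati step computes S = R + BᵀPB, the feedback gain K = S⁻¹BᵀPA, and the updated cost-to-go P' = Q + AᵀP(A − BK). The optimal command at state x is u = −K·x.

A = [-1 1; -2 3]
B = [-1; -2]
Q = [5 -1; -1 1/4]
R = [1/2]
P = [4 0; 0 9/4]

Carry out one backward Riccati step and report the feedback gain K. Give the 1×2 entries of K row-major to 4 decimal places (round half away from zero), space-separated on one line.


0.9630 -1.2963

BᵀP = [-4.0000 -4.5000]
S = R + BᵀPB = [1/2] + [13.0000] = [13.5000]
BᵀPA = [13.0000 -17.5000]
K = S⁻¹·BᵀPA = [0.9630 -1.2963]
A−BK = [-0.0370 -0.2963; -0.0741 0.4074]
AᵀP(A−BK) = [0.4815 -0.6481; -0.6481 1.5648]
P' = Q + AᵀP(A−BK) = [5.4815 -1.6481; -1.6481 1.8148]
tr(P') = 7.2963


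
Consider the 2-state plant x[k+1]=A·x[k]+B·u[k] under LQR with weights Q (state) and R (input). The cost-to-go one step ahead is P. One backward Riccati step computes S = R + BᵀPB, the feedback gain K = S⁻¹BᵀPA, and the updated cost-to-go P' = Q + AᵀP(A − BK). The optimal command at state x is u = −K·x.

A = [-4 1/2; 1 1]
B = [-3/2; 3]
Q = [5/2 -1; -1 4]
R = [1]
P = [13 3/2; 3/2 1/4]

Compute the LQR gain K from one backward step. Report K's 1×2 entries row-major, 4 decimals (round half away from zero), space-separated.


3.0789 -0.4737

BᵀP = [-15.0000 -1.5000]
S = R + BᵀPB = [1] + [18.0000] = [19.0000]
BᵀPA = [58.5000 -9.0000]
K = S⁻¹·BᵀPA = [3.0789 -0.4737]
A−BK = [0.6184 -0.2105; -8.2368 2.4211]
AᵀP(A−BK) = [16.1316 -3.2895; -3.2895 0.7368]
P' = Q + AᵀP(A−BK) = [18.6316 -4.2895; -4.2895 4.7368]
tr(P') = 23.3684


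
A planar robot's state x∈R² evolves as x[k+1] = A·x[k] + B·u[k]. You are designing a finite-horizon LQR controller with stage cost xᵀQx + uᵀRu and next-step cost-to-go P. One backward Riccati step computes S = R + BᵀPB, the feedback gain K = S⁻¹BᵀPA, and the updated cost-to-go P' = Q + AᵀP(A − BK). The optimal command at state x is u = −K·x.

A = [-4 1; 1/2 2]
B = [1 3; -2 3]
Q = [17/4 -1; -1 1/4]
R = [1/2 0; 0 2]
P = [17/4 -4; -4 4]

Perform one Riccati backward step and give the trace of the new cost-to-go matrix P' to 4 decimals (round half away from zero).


6.6165

BᵀP = [12.2500 -12.0000; 0.7500 0.0000]
S = R + BᵀPB = [1/2 0; 0 2] + [36.2500 0.7500; 0.7500 2.2500] = [36.7500 0.7500; 0.7500 4.2500]
BᵀPA = [-55.0000 -11.7500; -3.0000 0.7500]
K = S⁻¹·BᵀPA = [-1.4876 -0.3245; -0.4434 0.2337]
A−BK = [-1.1823 0.6233; -1.1450 0.6498]
AᵀP(A−BK) = [1.8546 -0.1462; -0.1462 0.2618]
P' = Q + AᵀP(A−BK) = [6.1046 -1.1462; -1.1462 0.5118]
tr(P') = 6.6165


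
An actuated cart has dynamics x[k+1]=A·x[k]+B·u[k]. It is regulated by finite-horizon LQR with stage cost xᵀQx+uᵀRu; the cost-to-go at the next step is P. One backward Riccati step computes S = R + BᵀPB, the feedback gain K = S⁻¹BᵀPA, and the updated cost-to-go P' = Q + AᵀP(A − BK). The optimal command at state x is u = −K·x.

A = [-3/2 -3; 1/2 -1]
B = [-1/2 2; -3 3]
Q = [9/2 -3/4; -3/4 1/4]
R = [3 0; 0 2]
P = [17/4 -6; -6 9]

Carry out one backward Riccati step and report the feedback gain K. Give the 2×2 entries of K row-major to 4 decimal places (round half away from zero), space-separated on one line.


-0.4941 -0.4584 0.0666 -0.1768

BᵀP = [15.8750 -24.0000; -9.5000 15.0000]
S = R + BᵀPB = [3 0; 0 2] + [64.0625 -40.2500; -40.2500 26.0000] = [67.0625 -40.2500; -40.2500 28.0000]
BᵀPA = [-35.8125 -23.6250; 21.7500 13.5000]
K = S⁻¹·BᵀPA = [-0.4941 -0.4584; 0.0666 -0.1768]
A−BK = [-1.8802 -2.8756; -1.1819 -1.8448]
AᵀP(A−BK) = [1.6710 2.0541; 2.0541 2.8072]
P' = Q + AᵀP(A−BK) = [6.1710 1.3041; 1.3041 3.0572]
tr(P') = 9.2282


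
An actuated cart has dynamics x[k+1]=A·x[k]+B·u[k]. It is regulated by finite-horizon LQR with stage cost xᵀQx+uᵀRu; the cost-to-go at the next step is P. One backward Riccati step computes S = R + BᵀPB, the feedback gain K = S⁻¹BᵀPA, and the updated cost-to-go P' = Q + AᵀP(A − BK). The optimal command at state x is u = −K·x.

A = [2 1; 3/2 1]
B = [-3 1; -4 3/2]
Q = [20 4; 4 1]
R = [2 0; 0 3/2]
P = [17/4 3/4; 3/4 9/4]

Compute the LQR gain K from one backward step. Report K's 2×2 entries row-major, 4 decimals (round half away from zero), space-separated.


BᵀP = [-15.7500 -11.2500; 5.3750 4.1250]
S = R + BᵀPB = [2 0; 0 3/2] + [92.2500 -32.6250; -32.6250 11.5625] = [94.2500 -32.6250; -32.6250 13.0625]
BᵀPA = [-48.3750 -27.0000; 16.9375 9.5000]
K = S⁻¹·BᵀPA = [-0.4756 -0.2564; 0.1087 0.0870]
A−BK = [0.4644 0.1439; -0.5656 -0.1559]
AᵀP(A−BK) = [1.7125 0.6252; 0.6252 0.2519]
P' = Q + AᵀP(A−BK) = [21.7125 4.6252; 4.6252 1.2519]
tr(P') = 22.9644

-0.4756 -0.2564 0.1087 0.0870


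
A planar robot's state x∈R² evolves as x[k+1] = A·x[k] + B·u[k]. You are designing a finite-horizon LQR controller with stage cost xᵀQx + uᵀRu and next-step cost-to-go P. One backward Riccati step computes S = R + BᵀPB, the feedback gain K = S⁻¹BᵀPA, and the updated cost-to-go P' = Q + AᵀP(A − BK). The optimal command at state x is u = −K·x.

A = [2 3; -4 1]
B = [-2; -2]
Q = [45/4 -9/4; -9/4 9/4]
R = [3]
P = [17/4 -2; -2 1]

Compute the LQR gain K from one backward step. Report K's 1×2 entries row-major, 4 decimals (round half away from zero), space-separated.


BᵀP = [-4.5000 2.0000]
S = R + BᵀPB = [3] + [5.0000] = [8.0000]
BᵀPA = [-17.0000 -11.5000]
K = S⁻¹·BᵀPA = [-2.1250 -1.4375]
A−BK = [-2.2500 0.1250; -8.2500 -1.8750]
AᵀP(A−BK) = [28.8750 17.0625; 17.0625 10.7188]
P' = Q + AᵀP(A−BK) = [40.1250 14.8125; 14.8125 12.9688]
tr(P') = 53.0938

-2.1250 -1.4375


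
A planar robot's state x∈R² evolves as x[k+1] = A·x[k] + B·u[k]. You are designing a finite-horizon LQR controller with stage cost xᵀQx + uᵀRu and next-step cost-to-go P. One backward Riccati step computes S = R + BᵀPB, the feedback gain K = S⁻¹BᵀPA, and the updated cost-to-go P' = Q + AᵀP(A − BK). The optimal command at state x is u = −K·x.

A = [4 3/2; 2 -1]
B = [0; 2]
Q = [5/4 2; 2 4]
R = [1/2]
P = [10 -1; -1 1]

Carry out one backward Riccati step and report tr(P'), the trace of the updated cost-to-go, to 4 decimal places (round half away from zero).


170.6389

BᵀP = [-2.0000 2.0000]
S = R + BᵀPB = [1/2] + [4.0000] = [4.5000]
BᵀPA = [-4.0000 -5.0000]
K = S⁻¹·BᵀPA = [-0.8889 -1.1111]
A−BK = [4.0000 1.5000; 3.7778 1.2222]
AᵀP(A−BK) = [144.4444 54.5556; 54.5556 20.9444]
P' = Q + AᵀP(A−BK) = [145.6944 56.5556; 56.5556 24.9444]
tr(P') = 170.6389


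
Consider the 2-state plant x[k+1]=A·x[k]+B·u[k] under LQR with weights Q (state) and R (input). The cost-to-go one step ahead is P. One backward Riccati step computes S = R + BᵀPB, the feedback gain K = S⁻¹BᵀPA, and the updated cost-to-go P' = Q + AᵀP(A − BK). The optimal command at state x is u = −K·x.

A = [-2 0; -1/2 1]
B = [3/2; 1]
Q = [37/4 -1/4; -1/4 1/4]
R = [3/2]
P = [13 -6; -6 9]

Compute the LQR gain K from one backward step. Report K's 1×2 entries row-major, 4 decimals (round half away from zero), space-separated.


BᵀP = [13.5000 0.0000]
S = R + BᵀPB = [3/2] + [20.2500] = [21.7500]
BᵀPA = [-27.0000 0.0000]
K = S⁻¹·BᵀPA = [-1.2414 0.0000]
A−BK = [-0.1379 0.0000; 0.7414 1.0000]
AᵀP(A−BK) = [8.7328 7.5000; 7.5000 9.0000]
P' = Q + AᵀP(A−BK) = [17.9828 7.2500; 7.2500 9.2500]
tr(P') = 27.2328

-1.2414 0.0000


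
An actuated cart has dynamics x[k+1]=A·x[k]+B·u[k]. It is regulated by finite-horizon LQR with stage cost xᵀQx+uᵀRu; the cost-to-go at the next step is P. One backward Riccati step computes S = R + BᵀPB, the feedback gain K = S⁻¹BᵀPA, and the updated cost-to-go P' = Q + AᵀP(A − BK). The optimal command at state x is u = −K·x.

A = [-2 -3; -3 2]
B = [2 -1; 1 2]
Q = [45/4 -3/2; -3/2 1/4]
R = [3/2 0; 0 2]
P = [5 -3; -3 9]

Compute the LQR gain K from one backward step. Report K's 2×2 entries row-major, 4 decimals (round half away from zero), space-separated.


-1.2848 -0.7378 -0.7688 1.3502

BᵀP = [7.0000 3.0000; -11.0000 21.0000]
S = R + BᵀPB = [3/2 0; 0 2] + [17.0000 -1.0000; -1.0000 53.0000] = [18.5000 -1.0000; -1.0000 55.0000]
BᵀPA = [-23.0000 -15.0000; -41.0000 75.0000]
K = S⁻¹·BᵀPA = [-1.2848 -0.7378; -0.7688 1.3502]
A−BK = [-0.1992 -0.1741; -0.1776 0.0374]
AᵀP(A−BK) = [3.9282 -0.6109; -0.6109 4.6660]
P' = Q + AᵀP(A−BK) = [15.1782 -2.1109; -2.1109 4.9160]
tr(P') = 20.0942


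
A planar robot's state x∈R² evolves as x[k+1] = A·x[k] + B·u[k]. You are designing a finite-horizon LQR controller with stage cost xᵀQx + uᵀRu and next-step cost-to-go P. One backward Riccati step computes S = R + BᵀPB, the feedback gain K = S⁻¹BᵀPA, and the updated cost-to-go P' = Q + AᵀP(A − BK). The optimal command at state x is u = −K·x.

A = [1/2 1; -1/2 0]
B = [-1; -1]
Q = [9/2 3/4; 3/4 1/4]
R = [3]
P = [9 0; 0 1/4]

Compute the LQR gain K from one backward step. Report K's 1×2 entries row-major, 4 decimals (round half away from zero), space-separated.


BᵀP = [-9.0000 -0.2500]
S = R + BᵀPB = [3] + [9.2500] = [12.2500]
BᵀPA = [-4.3750 -9.0000]
K = S⁻¹·BᵀPA = [-0.3571 -0.7347]
A−BK = [0.1429 0.2653; -0.8571 -0.7347]
AᵀP(A−BK) = [0.7500 1.2857; 1.2857 2.3878]
P' = Q + AᵀP(A−BK) = [5.2500 2.0357; 2.0357 2.6378]
tr(P') = 7.8878

-0.3571 -0.7347


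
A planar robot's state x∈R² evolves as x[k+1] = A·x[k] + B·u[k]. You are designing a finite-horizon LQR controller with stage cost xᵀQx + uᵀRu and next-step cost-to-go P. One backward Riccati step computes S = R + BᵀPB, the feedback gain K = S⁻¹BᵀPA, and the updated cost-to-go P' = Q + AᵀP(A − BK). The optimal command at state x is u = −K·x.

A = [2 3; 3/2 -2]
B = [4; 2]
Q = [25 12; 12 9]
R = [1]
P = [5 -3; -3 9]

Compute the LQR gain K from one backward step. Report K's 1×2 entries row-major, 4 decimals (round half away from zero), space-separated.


0.5362 0.4348

BᵀP = [14.0000 6.0000]
S = R + BᵀPB = [1] + [68.0000] = [69.0000]
BᵀPA = [37.0000 30.0000]
K = S⁻¹·BᵀPA = [0.5362 0.4348]
A−BK = [-0.1449 1.2609; 0.4275 -2.8696]
AᵀP(A−BK) = [2.4094 -14.5870; -14.5870 103.9565]
P' = Q + AᵀP(A−BK) = [27.4094 -2.5870; -2.5870 112.9565]
tr(P') = 140.3659


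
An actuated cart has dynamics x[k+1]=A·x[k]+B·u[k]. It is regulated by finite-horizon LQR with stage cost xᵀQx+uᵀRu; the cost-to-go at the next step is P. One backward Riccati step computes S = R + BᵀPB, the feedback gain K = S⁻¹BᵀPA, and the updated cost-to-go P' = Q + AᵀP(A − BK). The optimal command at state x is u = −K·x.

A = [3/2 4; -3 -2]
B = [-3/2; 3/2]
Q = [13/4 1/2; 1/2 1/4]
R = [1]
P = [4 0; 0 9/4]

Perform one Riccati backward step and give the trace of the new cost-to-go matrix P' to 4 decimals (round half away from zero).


BᵀP = [-6.0000 3.3750]
S = R + BᵀPB = [1] + [14.0625] = [15.0625]
BᵀPA = [-19.1250 -30.7500]
K = S⁻¹·BᵀPA = [-1.2697 -2.0415]
A−BK = [-0.4046 0.9378; -1.0954 1.0622]
AᵀP(A−BK) = [4.9668 -1.5436; -1.5436 10.2241]
P' = Q + AᵀP(A−BK) = [8.2168 -1.0436; -1.0436 10.4741]
tr(P') = 18.6909

18.6909
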